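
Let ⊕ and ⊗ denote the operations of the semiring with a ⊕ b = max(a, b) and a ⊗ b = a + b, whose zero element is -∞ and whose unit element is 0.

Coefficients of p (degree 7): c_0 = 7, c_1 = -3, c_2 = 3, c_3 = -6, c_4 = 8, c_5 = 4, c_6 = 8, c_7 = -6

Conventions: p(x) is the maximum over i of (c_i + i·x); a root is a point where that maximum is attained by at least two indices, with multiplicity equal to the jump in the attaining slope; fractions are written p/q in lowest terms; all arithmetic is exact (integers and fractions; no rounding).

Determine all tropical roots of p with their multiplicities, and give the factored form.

hull edge (i=0, c=7) to (i=4, c=8): slope 1/4, span 4
hull edge (i=4, c=8) to (i=6, c=8): slope 0, span 2
hull edge (i=6, c=8) to (i=7, c=-6): slope -14, span 1
Factored form: p(x) = -6 ⊗ (x ⊕ (-1/4)) ⊗ (x ⊕ (-1/4)) ⊗ (x ⊕ (-1/4)) ⊗ (x ⊕ (-1/4)) ⊗ (x ⊕ 0) ⊗ (x ⊕ 0) ⊗ (x ⊕ 14)
Answer: roots = -1/4 (mult 4), 0 (mult 2), 14 (mult 1)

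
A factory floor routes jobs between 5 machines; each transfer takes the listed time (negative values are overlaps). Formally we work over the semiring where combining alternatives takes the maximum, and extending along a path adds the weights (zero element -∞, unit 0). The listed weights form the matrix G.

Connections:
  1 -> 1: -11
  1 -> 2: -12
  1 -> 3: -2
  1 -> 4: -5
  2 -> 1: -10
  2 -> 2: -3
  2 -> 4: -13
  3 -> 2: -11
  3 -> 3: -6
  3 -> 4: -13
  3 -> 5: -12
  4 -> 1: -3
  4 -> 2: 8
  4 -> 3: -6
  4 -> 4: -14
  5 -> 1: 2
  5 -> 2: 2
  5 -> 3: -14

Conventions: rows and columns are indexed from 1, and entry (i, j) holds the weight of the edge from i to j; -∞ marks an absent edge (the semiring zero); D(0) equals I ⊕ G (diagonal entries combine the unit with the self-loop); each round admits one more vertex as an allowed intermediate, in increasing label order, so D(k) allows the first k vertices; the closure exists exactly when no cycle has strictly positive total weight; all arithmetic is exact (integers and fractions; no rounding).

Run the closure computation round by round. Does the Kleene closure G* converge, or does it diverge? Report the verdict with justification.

D(0):
  [0, -12, -2, -5, -∞]
  [-10, 0, -∞, -13, -∞]
  [-∞, -11, 0, -13, -12]
  [-3, 8, -6, 0, -∞]
  [2, 2, -14, -∞, 0]
D(1):
  [0, -12, -2, -5, -∞]
  [-10, 0, -12, -13, -∞]
  [-∞, -11, 0, -13, -12]
  [-3, 8, -5, 0, -∞]
  [2, 2, 0, -3, 0]
D(2):
  [0, -12, -2, -5, -∞]
  [-10, 0, -12, -13, -∞]
  [-21, -11, 0, -13, -12]
  [-2, 8, -4, 0, -∞]
  [2, 2, 0, -3, 0]
D(3):
  [0, -12, -2, -5, -14]
  [-10, 0, -12, -13, -24]
  [-21, -11, 0, -13, -12]
  [-2, 8, -4, 0, -16]
  [2, 2, 0, -3, 0]
D(4):
  [0, 3, -2, -5, -14]
  [-10, 0, -12, -13, -24]
  [-15, -5, 0, -13, -12]
  [-2, 8, -4, 0, -16]
  [2, 5, 0, -3, 0]
D(5):
  [0, 3, -2, -5, -14]
  [-10, 0, -12, -13, -24]
  [-10, -5, 0, -13, -12]
  [-2, 8, -4, 0, -16]
  [2, 5, 0, -3, 0]
Key observation: every diagonal entry stays at the unit through all rounds, so no improving cycle exists.
Answer: CONVERGES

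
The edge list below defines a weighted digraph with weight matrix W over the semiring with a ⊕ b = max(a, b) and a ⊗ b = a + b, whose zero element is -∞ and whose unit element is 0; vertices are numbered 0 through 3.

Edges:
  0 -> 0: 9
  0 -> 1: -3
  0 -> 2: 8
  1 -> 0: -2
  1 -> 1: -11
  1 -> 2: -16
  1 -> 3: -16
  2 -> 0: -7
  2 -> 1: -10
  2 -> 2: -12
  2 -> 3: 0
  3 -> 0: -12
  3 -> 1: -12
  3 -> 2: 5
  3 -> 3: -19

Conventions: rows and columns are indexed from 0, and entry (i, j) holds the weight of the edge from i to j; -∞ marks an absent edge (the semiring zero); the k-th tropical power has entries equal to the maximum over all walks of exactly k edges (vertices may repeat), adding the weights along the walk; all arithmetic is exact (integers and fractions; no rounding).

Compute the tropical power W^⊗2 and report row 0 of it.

W^⊗2:
  [18, 6, 17, 8]
  [7, -5, 6, -16]
  [2, -10, 5, -12]
  [-2, -5, -4, 5]
Answer: row 0 of W^⊗2 = [18, 6, 17, 8]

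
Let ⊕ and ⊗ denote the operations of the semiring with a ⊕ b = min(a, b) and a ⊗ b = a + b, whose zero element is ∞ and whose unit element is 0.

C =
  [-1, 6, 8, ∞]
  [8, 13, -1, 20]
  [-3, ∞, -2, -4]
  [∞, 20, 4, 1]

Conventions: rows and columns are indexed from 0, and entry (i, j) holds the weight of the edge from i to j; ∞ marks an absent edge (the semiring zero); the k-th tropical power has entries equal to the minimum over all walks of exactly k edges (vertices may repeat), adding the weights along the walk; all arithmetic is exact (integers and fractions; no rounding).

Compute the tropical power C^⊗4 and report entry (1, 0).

C^⊗2:
  [-2, 5, 5, 4]
  [-4, 14, -3, -5]
  [-5, 3, -4, -6]
  [1, 21, 2, 0]
C^⊗3:
  [-3, 4, 3, 1]
  [-6, 2, -5, -7]
  [-7, 1, -6, -8]
  [-1, 7, 0, -2]
C^⊗4:
  [-4, 3, 1, -1]
  [-8, 0, -7, -9]
  [-9, -1, -8, -10]
  [-3, 5, -2, -4]
Key observation: the optimum is the walk 1->2->2->2->0, with weight (-1) + (-2) + (-2) + (-3) = -8.
Optimal value attained by: walk 1->2->2->2->0.
Answer: (C^⊗4)[1][0] = -8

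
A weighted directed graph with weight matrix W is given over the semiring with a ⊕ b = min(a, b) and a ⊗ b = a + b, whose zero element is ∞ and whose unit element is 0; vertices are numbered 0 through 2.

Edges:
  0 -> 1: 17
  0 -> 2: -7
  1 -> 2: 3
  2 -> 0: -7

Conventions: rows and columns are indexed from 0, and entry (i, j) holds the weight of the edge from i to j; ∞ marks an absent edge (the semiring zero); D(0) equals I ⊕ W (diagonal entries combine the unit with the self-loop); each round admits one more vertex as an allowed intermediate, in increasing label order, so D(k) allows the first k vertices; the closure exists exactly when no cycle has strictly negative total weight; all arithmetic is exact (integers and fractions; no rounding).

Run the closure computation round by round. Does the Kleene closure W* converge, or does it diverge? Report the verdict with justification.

D(0):
  [0, 17, -7]
  [∞, 0, 3]
  [-7, ∞, 0]
Detection: at round 1, diagonal entry (2, 2) turns strictly negative.
Key observation: the cycle 2->0->2 has total weight (-7) + (-7), which is strictly negative.
Answer: DIVERGES — negative cycle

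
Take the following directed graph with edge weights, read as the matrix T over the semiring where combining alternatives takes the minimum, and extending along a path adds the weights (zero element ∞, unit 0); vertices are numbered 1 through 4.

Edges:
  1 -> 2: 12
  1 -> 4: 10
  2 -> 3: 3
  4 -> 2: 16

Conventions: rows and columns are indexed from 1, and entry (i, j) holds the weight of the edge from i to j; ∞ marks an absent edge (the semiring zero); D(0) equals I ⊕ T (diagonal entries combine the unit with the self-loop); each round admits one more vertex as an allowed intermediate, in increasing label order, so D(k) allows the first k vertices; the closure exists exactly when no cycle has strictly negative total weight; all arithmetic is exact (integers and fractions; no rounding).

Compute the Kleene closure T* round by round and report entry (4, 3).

D(0):
  [0, 12, ∞, 10]
  [∞, 0, 3, ∞]
  [∞, ∞, 0, ∞]
  [∞, 16, ∞, 0]
D(1):
  [0, 12, ∞, 10]
  [∞, 0, 3, ∞]
  [∞, ∞, 0, ∞]
  [∞, 16, ∞, 0]
D(2):
  [0, 12, 15, 10]
  [∞, 0, 3, ∞]
  [∞, ∞, 0, ∞]
  [∞, 16, 19, 0]
D(3):
  [0, 12, 15, 10]
  [∞, 0, 3, ∞]
  [∞, ∞, 0, ∞]
  [∞, 16, 19, 0]
D(4):
  [0, 12, 15, 10]
  [∞, 0, 3, ∞]
  [∞, ∞, 0, ∞]
  [∞, 16, 19, 0]
Answer: T*[4][3] = 19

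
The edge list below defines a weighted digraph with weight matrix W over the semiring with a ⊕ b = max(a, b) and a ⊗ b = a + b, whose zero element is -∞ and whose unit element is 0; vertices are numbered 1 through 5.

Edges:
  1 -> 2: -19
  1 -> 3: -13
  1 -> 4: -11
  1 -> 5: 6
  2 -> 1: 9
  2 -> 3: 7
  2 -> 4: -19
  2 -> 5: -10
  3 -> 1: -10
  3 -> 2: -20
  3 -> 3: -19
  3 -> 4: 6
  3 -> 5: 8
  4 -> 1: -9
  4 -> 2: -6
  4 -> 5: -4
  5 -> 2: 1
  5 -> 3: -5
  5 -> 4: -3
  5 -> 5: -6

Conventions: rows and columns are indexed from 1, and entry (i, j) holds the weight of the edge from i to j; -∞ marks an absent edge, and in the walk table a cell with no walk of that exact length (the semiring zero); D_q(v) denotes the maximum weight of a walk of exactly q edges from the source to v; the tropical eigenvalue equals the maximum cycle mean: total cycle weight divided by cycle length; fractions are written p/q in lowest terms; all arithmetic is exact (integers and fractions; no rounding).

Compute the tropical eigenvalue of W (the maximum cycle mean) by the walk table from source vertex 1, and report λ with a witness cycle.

q=0: [0, -∞, -∞, -∞, -∞]
q=1: [-∞, -19, -13, -11, 6]
q=2: [-10, 7, 1, 3, 0]
q=3: [16, 1, 14, 7, 9]
q=4: [10, 10, 8, 20, 22]
q=5: [19, 23, 17, 19, 16]
Optimal cycle mean attained by: cycle 1->5->2->1, total 6 + 1 + 9, length 3.
Answer: λ = 16/3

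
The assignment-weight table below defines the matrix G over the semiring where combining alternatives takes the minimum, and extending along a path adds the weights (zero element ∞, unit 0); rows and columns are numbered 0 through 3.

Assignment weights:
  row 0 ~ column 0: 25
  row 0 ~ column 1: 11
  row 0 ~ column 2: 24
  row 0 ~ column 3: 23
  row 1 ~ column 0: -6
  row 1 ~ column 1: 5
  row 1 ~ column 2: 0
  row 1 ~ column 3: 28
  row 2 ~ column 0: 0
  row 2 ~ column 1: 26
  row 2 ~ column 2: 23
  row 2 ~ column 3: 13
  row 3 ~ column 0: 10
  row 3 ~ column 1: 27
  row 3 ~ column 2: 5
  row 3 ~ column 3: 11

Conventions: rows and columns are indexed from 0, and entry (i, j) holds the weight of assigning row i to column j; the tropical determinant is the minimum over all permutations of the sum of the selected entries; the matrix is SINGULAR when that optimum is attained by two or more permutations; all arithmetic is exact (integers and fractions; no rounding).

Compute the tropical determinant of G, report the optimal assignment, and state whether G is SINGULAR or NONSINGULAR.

σ = (0, 1, 2, 3): 25 + 5 + 23 + 11 = 64
σ = (0, 1, 3, 2): 25 + 5 + 13 + 5 = 48
σ = (0, 2, 1, 3): 25 + 0 + 26 + 11 = 62
σ = (0, 2, 3, 1): 25 + 0 + 13 + 27 = 65
σ = (0, 3, 1, 2): 25 + 28 + 26 + 5 = 84
σ = (0, 3, 2, 1): 25 + 28 + 23 + 27 = 103
σ = (1, 0, 2, 3): 11 + (-6) + 23 + 11 = 39
σ = (1, 0, 3, 2): 11 + (-6) + 13 + 5 = 23
σ = (1, 2, 0, 3): 11 + 0 + 0 + 11 = 22
σ = (1, 2, 3, 0): 11 + 0 + 13 + 10 = 34
σ = (1, 3, 0, 2): 11 + 28 + 0 + 5 = 44
σ = (1, 3, 2, 0): 11 + 28 + 23 + 10 = 72
σ = (2, 0, 1, 3): 24 + (-6) + 26 + 11 = 55
σ = (2, 0, 3, 1): 24 + (-6) + 13 + 27 = 58
σ = (2, 1, 0, 3): 24 + 5 + 0 + 11 = 40
σ = (2, 1, 3, 0): 24 + 5 + 13 + 10 = 52
σ = (2, 3, 0, 1): 24 + 28 + 0 + 27 = 79
σ = (2, 3, 1, 0): 24 + 28 + 26 + 10 = 88
σ = (3, 0, 1, 2): 23 + (-6) + 26 + 5 = 48
σ = (3, 0, 2, 1): 23 + (-6) + 23 + 27 = 67
σ = (3, 1, 0, 2): 23 + 5 + 0 + 5 = 33
σ = (3, 1, 2, 0): 23 + 5 + 23 + 10 = 61
σ = (3, 2, 0, 1): 23 + 0 + 0 + 27 = 50
σ = (3, 2, 1, 0): 23 + 0 + 26 + 10 = 59
Optimal value attained by: σ = (1, 2, 0, 3).
Answer: det⊕(G) = 22; verdict: NONSINGULAR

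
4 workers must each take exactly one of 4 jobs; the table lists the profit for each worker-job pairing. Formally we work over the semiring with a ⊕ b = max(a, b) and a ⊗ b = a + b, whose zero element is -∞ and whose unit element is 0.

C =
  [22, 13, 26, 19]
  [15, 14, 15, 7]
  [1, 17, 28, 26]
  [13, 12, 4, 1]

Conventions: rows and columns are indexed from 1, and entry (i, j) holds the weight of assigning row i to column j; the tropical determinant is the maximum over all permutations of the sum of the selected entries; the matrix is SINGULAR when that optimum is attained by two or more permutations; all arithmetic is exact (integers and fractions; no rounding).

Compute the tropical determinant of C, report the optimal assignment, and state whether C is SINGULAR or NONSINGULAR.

σ = (1, 2, 3, 4): 22 + 14 + 28 + 1 = 65
σ = (1, 2, 4, 3): 22 + 14 + 26 + 4 = 66
σ = (1, 3, 2, 4): 22 + 15 + 17 + 1 = 55
σ = (1, 3, 4, 2): 22 + 15 + 26 + 12 = 75
σ = (1, 4, 2, 3): 22 + 7 + 17 + 4 = 50
σ = (1, 4, 3, 2): 22 + 7 + 28 + 12 = 69
σ = (2, 1, 3, 4): 13 + 15 + 28 + 1 = 57
σ = (2, 1, 4, 3): 13 + 15 + 26 + 4 = 58
σ = (2, 3, 1, 4): 13 + 15 + 1 + 1 = 30
σ = (2, 3, 4, 1): 13 + 15 + 26 + 13 = 67
σ = (2, 4, 1, 3): 13 + 7 + 1 + 4 = 25
σ = (2, 4, 3, 1): 13 + 7 + 28 + 13 = 61
σ = (3, 1, 2, 4): 26 + 15 + 17 + 1 = 59
σ = (3, 1, 4, 2): 26 + 15 + 26 + 12 = 79
σ = (3, 2, 1, 4): 26 + 14 + 1 + 1 = 42
σ = (3, 2, 4, 1): 26 + 14 + 26 + 13 = 79
σ = (3, 4, 1, 2): 26 + 7 + 1 + 12 = 46
σ = (3, 4, 2, 1): 26 + 7 + 17 + 13 = 63
σ = (4, 1, 2, 3): 19 + 15 + 17 + 4 = 55
σ = (4, 1, 3, 2): 19 + 15 + 28 + 12 = 74
σ = (4, 2, 1, 3): 19 + 14 + 1 + 4 = 38
σ = (4, 2, 3, 1): 19 + 14 + 28 + 13 = 74
σ = (4, 3, 1, 2): 19 + 15 + 1 + 12 = 47
σ = (4, 3, 2, 1): 19 + 15 + 17 + 13 = 64
Optimal value attained by: σ = (3, 1, 4, 2).
Answer: det⊕(C) = 79; verdict: SINGULAR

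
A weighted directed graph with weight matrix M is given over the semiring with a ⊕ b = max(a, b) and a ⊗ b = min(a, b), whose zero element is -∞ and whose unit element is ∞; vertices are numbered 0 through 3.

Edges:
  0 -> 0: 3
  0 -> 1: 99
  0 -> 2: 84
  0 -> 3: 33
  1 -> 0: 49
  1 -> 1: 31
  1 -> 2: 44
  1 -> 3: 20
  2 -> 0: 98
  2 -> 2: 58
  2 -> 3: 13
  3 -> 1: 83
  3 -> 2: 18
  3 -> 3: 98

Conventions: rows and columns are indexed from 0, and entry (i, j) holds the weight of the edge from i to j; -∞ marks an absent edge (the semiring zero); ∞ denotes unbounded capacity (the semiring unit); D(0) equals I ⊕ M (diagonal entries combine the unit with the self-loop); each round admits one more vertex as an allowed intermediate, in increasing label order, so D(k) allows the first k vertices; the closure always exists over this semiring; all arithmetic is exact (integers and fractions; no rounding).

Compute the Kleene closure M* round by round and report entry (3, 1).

D(0):
  [∞, 99, 84, 33]
  [49, ∞, 44, 20]
  [98, -∞, ∞, 13]
  [-∞, 83, 18, ∞]
D(1):
  [∞, 99, 84, 33]
  [49, ∞, 49, 33]
  [98, 98, ∞, 33]
  [-∞, 83, 18, ∞]
D(2):
  [∞, 99, 84, 33]
  [49, ∞, 49, 33]
  [98, 98, ∞, 33]
  [49, 83, 49, ∞]
D(3):
  [∞, 99, 84, 33]
  [49, ∞, 49, 33]
  [98, 98, ∞, 33]
  [49, 83, 49, ∞]
D(4):
  [∞, 99, 84, 33]
  [49, ∞, 49, 33]
  [98, 98, ∞, 33]
  [49, 83, 49, ∞]
Answer: M*[3][1] = 83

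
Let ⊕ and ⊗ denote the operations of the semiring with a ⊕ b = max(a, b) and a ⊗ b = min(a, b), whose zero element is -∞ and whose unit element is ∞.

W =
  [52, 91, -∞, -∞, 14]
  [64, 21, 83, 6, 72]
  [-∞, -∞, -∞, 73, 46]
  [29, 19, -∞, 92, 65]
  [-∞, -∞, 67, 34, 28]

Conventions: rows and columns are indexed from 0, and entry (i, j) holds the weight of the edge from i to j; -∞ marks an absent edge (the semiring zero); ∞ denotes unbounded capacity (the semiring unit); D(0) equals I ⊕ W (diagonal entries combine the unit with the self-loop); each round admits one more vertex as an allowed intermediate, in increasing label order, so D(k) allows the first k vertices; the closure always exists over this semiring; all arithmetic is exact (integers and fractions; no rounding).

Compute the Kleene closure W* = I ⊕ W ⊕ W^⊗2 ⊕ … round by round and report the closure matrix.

D(0):
  [∞, 91, -∞, -∞, 14]
  [64, ∞, 83, 6, 72]
  [-∞, -∞, ∞, 73, 46]
  [29, 19, -∞, ∞, 65]
  [-∞, -∞, 67, 34, ∞]
D(1):
  [∞, 91, -∞, -∞, 14]
  [64, ∞, 83, 6, 72]
  [-∞, -∞, ∞, 73, 46]
  [29, 29, -∞, ∞, 65]
  [-∞, -∞, 67, 34, ∞]
D(2):
  [∞, 91, 83, 6, 72]
  [64, ∞, 83, 6, 72]
  [-∞, -∞, ∞, 73, 46]
  [29, 29, 29, ∞, 65]
  [-∞, -∞, 67, 34, ∞]
D(3):
  [∞, 91, 83, 73, 72]
  [64, ∞, 83, 73, 72]
  [-∞, -∞, ∞, 73, 46]
  [29, 29, 29, ∞, 65]
  [-∞, -∞, 67, 67, ∞]
D(4):
  [∞, 91, 83, 73, 72]
  [64, ∞, 83, 73, 72]
  [29, 29, ∞, 73, 65]
  [29, 29, 29, ∞, 65]
  [29, 29, 67, 67, ∞]
D(5):
  [∞, 91, 83, 73, 72]
  [64, ∞, 83, 73, 72]
  [29, 29, ∞, 73, 65]
  [29, 29, 65, ∞, 65]
  [29, 29, 67, 67, ∞]
Answer: W* = [[∞, 91, 83, 73, 72], [64, ∞, 83, 73, 72], [29, 29, ∞, 73, 65], [29, 29, 65, ∞, 65], [29, 29, 67, 67, ∞]]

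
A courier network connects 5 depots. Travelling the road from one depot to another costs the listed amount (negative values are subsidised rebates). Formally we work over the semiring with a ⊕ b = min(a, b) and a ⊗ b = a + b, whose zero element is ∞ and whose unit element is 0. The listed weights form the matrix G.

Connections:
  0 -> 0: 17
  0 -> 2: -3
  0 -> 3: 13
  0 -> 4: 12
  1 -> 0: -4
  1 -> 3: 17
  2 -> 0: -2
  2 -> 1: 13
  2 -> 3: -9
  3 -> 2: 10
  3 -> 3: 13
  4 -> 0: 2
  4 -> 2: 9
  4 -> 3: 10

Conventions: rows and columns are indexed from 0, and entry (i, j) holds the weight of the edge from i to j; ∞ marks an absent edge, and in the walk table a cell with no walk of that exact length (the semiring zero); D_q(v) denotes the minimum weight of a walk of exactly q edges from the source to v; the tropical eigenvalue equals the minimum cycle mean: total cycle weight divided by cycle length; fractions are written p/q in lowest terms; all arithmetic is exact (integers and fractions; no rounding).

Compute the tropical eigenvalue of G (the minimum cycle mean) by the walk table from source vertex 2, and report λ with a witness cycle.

q=0: [∞, ∞, 0, ∞, ∞]
q=1: [-2, 13, ∞, -9, ∞]
q=2: [9, ∞, -5, 4, 10]
q=3: [-7, 8, 6, -14, 21]
q=4: [4, 19, -10, -3, 5]
q=5: [-12, 3, 1, -19, 16]
Optimal cycle mean attained by: cycle 0->2->0, total (-3) + (-2), length 2.
Answer: λ = -5/2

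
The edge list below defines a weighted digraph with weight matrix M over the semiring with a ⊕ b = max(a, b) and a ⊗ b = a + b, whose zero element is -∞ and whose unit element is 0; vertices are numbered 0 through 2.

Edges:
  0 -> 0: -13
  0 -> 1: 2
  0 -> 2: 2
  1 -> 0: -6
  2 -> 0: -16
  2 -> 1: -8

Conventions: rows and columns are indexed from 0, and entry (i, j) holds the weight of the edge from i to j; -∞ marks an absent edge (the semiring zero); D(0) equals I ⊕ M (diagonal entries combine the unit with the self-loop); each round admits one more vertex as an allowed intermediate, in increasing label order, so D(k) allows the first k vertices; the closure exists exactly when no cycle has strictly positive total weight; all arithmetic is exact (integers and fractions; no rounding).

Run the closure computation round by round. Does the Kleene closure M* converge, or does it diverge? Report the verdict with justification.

D(0):
  [0, 2, 2]
  [-6, 0, -∞]
  [-16, -8, 0]
D(1):
  [0, 2, 2]
  [-6, 0, -4]
  [-16, -8, 0]
D(2):
  [0, 2, 2]
  [-6, 0, -4]
  [-14, -8, 0]
D(3):
  [0, 2, 2]
  [-6, 0, -4]
  [-14, -8, 0]
Key observation: every diagonal entry stays at the unit through all rounds, so no improving cycle exists.
Answer: CONVERGES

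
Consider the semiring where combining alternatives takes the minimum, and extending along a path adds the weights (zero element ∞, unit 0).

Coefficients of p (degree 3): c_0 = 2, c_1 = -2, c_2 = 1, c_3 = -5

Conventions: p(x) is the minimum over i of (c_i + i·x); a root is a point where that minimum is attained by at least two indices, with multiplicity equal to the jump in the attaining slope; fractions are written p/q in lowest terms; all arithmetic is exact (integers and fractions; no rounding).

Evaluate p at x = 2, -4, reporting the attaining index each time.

p(2) = min(2+0·2=2, -2+1·2=0, 1+2·2=5, -5+3·2=1) = 0 (attained by i=1)
p(-4) = min(2+0·(-4)=2, -2+1·(-4)=-6, 1+2·(-4)=-7, -5+3·(-4)=-17) = -17 (attained by i=3)
Answer: p(2) = 0; p(-4) = -17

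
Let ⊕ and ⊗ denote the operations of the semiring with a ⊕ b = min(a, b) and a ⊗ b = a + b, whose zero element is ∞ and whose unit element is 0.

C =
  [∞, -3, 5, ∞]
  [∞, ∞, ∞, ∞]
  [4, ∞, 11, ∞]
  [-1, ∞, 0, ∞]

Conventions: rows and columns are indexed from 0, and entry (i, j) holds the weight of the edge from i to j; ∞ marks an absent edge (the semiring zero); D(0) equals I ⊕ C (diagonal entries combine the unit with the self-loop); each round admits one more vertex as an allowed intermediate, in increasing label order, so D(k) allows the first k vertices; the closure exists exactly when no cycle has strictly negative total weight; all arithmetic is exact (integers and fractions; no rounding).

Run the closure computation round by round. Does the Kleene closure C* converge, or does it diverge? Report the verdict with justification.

D(0):
  [0, -3, 5, ∞]
  [∞, 0, ∞, ∞]
  [4, ∞, 0, ∞]
  [-1, ∞, 0, 0]
D(1):
  [0, -3, 5, ∞]
  [∞, 0, ∞, ∞]
  [4, 1, 0, ∞]
  [-1, -4, 0, 0]
D(2):
  [0, -3, 5, ∞]
  [∞, 0, ∞, ∞]
  [4, 1, 0, ∞]
  [-1, -4, 0, 0]
D(3):
  [0, -3, 5, ∞]
  [∞, 0, ∞, ∞]
  [4, 1, 0, ∞]
  [-1, -4, 0, 0]
D(4):
  [0, -3, 5, ∞]
  [∞, 0, ∞, ∞]
  [4, 1, 0, ∞]
  [-1, -4, 0, 0]
Key observation: every diagonal entry stays at the unit through all rounds, so no improving cycle exists.
Answer: CONVERGES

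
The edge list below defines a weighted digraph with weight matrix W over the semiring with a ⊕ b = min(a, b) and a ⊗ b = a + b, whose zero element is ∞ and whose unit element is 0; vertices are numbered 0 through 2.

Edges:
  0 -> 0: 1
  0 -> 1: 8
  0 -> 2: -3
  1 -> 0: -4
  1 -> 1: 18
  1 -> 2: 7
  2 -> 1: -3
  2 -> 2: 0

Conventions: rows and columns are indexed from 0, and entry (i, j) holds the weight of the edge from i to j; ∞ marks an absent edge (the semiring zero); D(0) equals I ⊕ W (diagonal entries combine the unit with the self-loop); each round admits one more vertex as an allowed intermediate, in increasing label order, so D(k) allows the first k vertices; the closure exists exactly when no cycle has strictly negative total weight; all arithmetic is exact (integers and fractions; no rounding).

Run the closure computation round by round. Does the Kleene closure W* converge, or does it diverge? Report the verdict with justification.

D(0):
  [0, 8, -3]
  [-4, 0, 7]
  [∞, -3, 0]
D(1):
  [0, 8, -3]
  [-4, 0, -7]
  [∞, -3, 0]
Detection: at round 2, diagonal entry (2, 2) turns strictly negative.
Key observation: the cycle 2->1->0->2 has total weight (-3) + (-4) + (-3), which is strictly negative.
Answer: DIVERGES — negative cycle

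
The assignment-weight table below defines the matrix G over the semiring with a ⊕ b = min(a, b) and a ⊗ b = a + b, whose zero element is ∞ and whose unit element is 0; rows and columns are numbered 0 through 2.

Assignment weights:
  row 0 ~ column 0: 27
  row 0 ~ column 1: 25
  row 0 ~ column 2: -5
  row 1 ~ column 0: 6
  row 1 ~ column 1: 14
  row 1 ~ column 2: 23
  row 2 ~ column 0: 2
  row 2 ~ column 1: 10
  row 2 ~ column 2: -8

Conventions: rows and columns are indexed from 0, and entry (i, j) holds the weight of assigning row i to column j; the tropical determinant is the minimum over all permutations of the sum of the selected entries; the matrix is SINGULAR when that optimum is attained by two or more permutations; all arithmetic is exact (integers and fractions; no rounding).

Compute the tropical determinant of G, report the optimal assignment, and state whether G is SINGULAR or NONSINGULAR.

σ = (0, 1, 2): 27 + 14 + (-8) = 33
σ = (0, 2, 1): 27 + 23 + 10 = 60
σ = (1, 0, 2): 25 + 6 + (-8) = 23
σ = (1, 2, 0): 25 + 23 + 2 = 50
σ = (2, 0, 1): (-5) + 6 + 10 = 11
σ = (2, 1, 0): (-5) + 14 + 2 = 11
Optimal value attained by: σ = (2, 0, 1).
Answer: det⊕(G) = 11; verdict: SINGULAR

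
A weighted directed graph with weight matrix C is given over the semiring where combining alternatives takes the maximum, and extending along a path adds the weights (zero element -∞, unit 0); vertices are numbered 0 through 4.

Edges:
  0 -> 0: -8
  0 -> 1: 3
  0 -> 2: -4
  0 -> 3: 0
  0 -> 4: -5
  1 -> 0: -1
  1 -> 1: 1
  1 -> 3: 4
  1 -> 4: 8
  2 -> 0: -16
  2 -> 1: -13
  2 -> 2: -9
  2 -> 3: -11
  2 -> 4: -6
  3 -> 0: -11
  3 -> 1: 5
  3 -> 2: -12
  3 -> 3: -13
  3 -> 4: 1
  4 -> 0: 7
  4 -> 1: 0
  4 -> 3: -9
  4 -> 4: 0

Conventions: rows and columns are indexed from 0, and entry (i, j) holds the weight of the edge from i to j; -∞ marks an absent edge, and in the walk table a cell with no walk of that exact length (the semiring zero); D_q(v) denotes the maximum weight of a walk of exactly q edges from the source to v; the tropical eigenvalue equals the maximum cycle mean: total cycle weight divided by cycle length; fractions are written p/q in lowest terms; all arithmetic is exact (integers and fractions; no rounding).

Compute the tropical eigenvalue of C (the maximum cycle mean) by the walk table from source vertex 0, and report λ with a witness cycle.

q=0: [0, -∞, -∞, -∞, -∞]
q=1: [-8, 3, -4, 0, -5]
q=2: [2, 5, -12, 7, 11]
q=3: [18, 12, -2, 9, 13]
q=4: [20, 21, 14, 18, 20]
q=5: [27, 23, 16, 25, 29]
Optimal cycle mean attained by: cycle 0->1->4->0, total 3 + 8 + 7, length 3.
Answer: λ = 6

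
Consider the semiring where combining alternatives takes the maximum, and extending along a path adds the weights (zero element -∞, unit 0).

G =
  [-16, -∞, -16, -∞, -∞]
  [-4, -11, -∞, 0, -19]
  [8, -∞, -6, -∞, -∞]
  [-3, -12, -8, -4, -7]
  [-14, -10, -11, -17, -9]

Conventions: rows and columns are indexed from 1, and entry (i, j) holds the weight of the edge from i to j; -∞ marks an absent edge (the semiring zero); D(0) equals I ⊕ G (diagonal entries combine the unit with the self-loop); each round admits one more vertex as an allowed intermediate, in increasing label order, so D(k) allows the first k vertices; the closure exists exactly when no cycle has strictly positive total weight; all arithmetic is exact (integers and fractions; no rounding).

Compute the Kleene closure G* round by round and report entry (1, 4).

D(0):
  [0, -∞, -16, -∞, -∞]
  [-4, 0, -∞, 0, -19]
  [8, -∞, 0, -∞, -∞]
  [-3, -12, -8, 0, -7]
  [-14, -10, -11, -17, 0]
D(1):
  [0, -∞, -16, -∞, -∞]
  [-4, 0, -20, 0, -19]
  [8, -∞, 0, -∞, -∞]
  [-3, -12, -8, 0, -7]
  [-14, -10, -11, -17, 0]
D(2):
  [0, -∞, -16, -∞, -∞]
  [-4, 0, -20, 0, -19]
  [8, -∞, 0, -∞, -∞]
  [-3, -12, -8, 0, -7]
  [-14, -10, -11, -10, 0]
D(3):
  [0, -∞, -16, -∞, -∞]
  [-4, 0, -20, 0, -19]
  [8, -∞, 0, -∞, -∞]
  [0, -12, -8, 0, -7]
  [-3, -10, -11, -10, 0]
D(4):
  [0, -∞, -16, -∞, -∞]
  [0, 0, -8, 0, -7]
  [8, -∞, 0, -∞, -∞]
  [0, -12, -8, 0, -7]
  [-3, -10, -11, -10, 0]
D(5):
  [0, -∞, -16, -∞, -∞]
  [0, 0, -8, 0, -7]
  [8, -∞, 0, -∞, -∞]
  [0, -12, -8, 0, -7]
  [-3, -10, -11, -10, 0]
Answer: G*[1][4] = -∞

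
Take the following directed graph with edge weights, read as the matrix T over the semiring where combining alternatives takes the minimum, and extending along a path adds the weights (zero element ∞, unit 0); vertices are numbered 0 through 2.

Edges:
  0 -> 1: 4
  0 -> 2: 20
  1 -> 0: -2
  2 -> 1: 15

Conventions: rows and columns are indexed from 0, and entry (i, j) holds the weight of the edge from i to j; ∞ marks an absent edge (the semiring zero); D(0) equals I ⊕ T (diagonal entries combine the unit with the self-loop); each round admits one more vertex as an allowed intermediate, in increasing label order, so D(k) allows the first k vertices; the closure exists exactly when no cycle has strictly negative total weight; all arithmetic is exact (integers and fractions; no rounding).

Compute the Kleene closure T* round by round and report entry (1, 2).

D(0):
  [0, 4, 20]
  [-2, 0, ∞]
  [∞, 15, 0]
D(1):
  [0, 4, 20]
  [-2, 0, 18]
  [∞, 15, 0]
D(2):
  [0, 4, 20]
  [-2, 0, 18]
  [13, 15, 0]
D(3):
  [0, 4, 20]
  [-2, 0, 18]
  [13, 15, 0]
Answer: T*[1][2] = 18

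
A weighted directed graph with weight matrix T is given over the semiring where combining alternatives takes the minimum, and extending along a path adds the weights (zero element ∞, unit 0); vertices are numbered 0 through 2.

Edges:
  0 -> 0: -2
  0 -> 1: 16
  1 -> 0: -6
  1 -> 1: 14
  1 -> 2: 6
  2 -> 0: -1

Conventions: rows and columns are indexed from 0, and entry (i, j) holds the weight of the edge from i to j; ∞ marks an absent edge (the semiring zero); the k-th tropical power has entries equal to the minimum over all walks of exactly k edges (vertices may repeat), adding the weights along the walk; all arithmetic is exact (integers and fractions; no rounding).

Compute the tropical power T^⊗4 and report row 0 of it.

T^⊗2:
  [-4, 14, 22]
  [-8, 10, 20]
  [-3, 15, ∞]
T^⊗3:
  [-6, 12, 20]
  [-10, 8, 16]
  [-5, 13, 21]
T^⊗4:
  [-8, 10, 18]
  [-12, 6, 14]
  [-7, 11, 19]
Answer: row 0 of T^⊗4 = [-8, 10, 18]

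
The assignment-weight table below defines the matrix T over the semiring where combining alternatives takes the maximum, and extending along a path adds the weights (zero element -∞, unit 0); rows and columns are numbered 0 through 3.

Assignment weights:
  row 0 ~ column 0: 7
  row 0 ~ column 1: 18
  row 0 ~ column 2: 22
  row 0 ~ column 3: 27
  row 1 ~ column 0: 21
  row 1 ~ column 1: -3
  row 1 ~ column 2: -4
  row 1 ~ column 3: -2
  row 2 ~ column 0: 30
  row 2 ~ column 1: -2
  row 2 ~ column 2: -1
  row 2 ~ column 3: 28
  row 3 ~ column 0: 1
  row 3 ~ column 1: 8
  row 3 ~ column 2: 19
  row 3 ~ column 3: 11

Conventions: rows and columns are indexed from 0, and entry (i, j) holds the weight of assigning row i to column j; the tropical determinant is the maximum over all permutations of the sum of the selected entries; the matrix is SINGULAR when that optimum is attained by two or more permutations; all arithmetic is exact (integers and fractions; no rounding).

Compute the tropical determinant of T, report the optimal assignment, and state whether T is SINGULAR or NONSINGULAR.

σ = (0, 1, 2, 3): 7 + (-3) + (-1) + 11 = 14
σ = (0, 1, 3, 2): 7 + (-3) + 28 + 19 = 51
σ = (0, 2, 1, 3): 7 + (-4) + (-2) + 11 = 12
σ = (0, 2, 3, 1): 7 + (-4) + 28 + 8 = 39
σ = (0, 3, 1, 2): 7 + (-2) + (-2) + 19 = 22
σ = (0, 3, 2, 1): 7 + (-2) + (-1) + 8 = 12
σ = (1, 0, 2, 3): 18 + 21 + (-1) + 11 = 49
σ = (1, 0, 3, 2): 18 + 21 + 28 + 19 = 86
σ = (1, 2, 0, 3): 18 + (-4) + 30 + 11 = 55
σ = (1, 2, 3, 0): 18 + (-4) + 28 + 1 = 43
σ = (1, 3, 0, 2): 18 + (-2) + 30 + 19 = 65
σ = (1, 3, 2, 0): 18 + (-2) + (-1) + 1 = 16
σ = (2, 0, 1, 3): 22 + 21 + (-2) + 11 = 52
σ = (2, 0, 3, 1): 22 + 21 + 28 + 8 = 79
σ = (2, 1, 0, 3): 22 + (-3) + 30 + 11 = 60
σ = (2, 1, 3, 0): 22 + (-3) + 28 + 1 = 48
σ = (2, 3, 0, 1): 22 + (-2) + 30 + 8 = 58
σ = (2, 3, 1, 0): 22 + (-2) + (-2) + 1 = 19
σ = (3, 0, 1, 2): 27 + 21 + (-2) + 19 = 65
σ = (3, 0, 2, 1): 27 + 21 + (-1) + 8 = 55
σ = (3, 1, 0, 2): 27 + (-3) + 30 + 19 = 73
σ = (3, 1, 2, 0): 27 + (-3) + (-1) + 1 = 24
σ = (3, 2, 0, 1): 27 + (-4) + 30 + 8 = 61
σ = (3, 2, 1, 0): 27 + (-4) + (-2) + 1 = 22
Optimal value attained by: σ = (1, 0, 3, 2).
Answer: det⊕(T) = 86; verdict: NONSINGULAR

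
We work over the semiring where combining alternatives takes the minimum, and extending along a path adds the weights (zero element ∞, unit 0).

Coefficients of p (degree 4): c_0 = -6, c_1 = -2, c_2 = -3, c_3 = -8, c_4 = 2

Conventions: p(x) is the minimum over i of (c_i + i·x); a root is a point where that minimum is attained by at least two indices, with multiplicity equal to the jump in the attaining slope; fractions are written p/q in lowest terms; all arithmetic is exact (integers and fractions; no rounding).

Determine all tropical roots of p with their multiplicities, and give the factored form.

hull edge (i=0, c=-6) to (i=3, c=-8): slope -2/3, span 3
hull edge (i=3, c=-8) to (i=4, c=2): slope 10, span 1
Factored form: p(x) = 2 ⊗ (x ⊕ (-10)) ⊗ (x ⊕ 2/3) ⊗ (x ⊕ 2/3) ⊗ (x ⊕ 2/3)
Answer: roots = -10 (mult 1), 2/3 (mult 3)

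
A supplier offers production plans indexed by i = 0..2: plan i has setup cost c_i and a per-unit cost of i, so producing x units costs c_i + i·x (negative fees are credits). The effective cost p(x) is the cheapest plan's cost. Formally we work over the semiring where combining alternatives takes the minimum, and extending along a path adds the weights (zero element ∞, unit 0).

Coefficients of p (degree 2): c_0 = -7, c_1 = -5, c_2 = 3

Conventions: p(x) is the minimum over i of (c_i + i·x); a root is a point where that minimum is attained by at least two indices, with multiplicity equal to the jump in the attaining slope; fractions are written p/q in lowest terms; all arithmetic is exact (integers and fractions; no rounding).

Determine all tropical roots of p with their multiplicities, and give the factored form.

hull edge (i=0, c=-7) to (i=1, c=-5): slope 2, span 1
hull edge (i=1, c=-5) to (i=2, c=3): slope 8, span 1
Factored form: p(x) = 3 ⊗ (x ⊕ (-8)) ⊗ (x ⊕ (-2))
Answer: roots = -8 (mult 1), -2 (mult 1)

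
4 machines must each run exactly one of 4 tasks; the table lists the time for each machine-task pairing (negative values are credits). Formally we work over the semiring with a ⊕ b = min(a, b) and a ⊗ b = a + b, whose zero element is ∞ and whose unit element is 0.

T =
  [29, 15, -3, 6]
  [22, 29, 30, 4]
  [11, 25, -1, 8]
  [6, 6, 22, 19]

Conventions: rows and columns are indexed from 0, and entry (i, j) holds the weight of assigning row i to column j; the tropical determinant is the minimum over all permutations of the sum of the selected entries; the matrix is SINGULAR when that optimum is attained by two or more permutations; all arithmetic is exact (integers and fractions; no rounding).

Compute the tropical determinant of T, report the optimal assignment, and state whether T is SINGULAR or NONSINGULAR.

σ = (0, 1, 2, 3): 29 + 29 + (-1) + 19 = 76
σ = (0, 1, 3, 2): 29 + 29 + 8 + 22 = 88
σ = (0, 2, 1, 3): 29 + 30 + 25 + 19 = 103
σ = (0, 2, 3, 1): 29 + 30 + 8 + 6 = 73
σ = (0, 3, 1, 2): 29 + 4 + 25 + 22 = 80
σ = (0, 3, 2, 1): 29 + 4 + (-1) + 6 = 38
σ = (1, 0, 2, 3): 15 + 22 + (-1) + 19 = 55
σ = (1, 0, 3, 2): 15 + 22 + 8 + 22 = 67
σ = (1, 2, 0, 3): 15 + 30 + 11 + 19 = 75
σ = (1, 2, 3, 0): 15 + 30 + 8 + 6 = 59
σ = (1, 3, 0, 2): 15 + 4 + 11 + 22 = 52
σ = (1, 3, 2, 0): 15 + 4 + (-1) + 6 = 24
σ = (2, 0, 1, 3): (-3) + 22 + 25 + 19 = 63
σ = (2, 0, 3, 1): (-3) + 22 + 8 + 6 = 33
σ = (2, 1, 0, 3): (-3) + 29 + 11 + 19 = 56
σ = (2, 1, 3, 0): (-3) + 29 + 8 + 6 = 40
σ = (2, 3, 0, 1): (-3) + 4 + 11 + 6 = 18
σ = (2, 3, 1, 0): (-3) + 4 + 25 + 6 = 32
σ = (3, 0, 1, 2): 6 + 22 + 25 + 22 = 75
σ = (3, 0, 2, 1): 6 + 22 + (-1) + 6 = 33
σ = (3, 1, 0, 2): 6 + 29 + 11 + 22 = 68
σ = (3, 1, 2, 0): 6 + 29 + (-1) + 6 = 40
σ = (3, 2, 0, 1): 6 + 30 + 11 + 6 = 53
σ = (3, 2, 1, 0): 6 + 30 + 25 + 6 = 67
Optimal value attained by: σ = (2, 3, 0, 1).
Answer: det⊕(T) = 18; verdict: NONSINGULAR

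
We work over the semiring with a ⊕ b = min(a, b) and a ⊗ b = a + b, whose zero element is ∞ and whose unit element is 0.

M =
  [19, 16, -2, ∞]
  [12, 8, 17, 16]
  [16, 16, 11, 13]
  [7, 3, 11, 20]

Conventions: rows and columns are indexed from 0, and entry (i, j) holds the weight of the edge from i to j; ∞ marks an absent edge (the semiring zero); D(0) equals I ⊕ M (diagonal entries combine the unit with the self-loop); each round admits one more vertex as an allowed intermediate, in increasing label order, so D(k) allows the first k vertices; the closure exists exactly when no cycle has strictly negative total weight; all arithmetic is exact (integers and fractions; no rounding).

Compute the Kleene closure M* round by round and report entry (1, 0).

D(0):
  [0, 16, -2, ∞]
  [12, 0, 17, 16]
  [16, 16, 0, 13]
  [7, 3, 11, 0]
D(1):
  [0, 16, -2, ∞]
  [12, 0, 10, 16]
  [16, 16, 0, 13]
  [7, 3, 5, 0]
D(2):
  [0, 16, -2, 32]
  [12, 0, 10, 16]
  [16, 16, 0, 13]
  [7, 3, 5, 0]
D(3):
  [0, 14, -2, 11]
  [12, 0, 10, 16]
  [16, 16, 0, 13]
  [7, 3, 5, 0]
D(4):
  [0, 14, -2, 11]
  [12, 0, 10, 16]
  [16, 16, 0, 13]
  [7, 3, 5, 0]
Answer: M*[1][0] = 12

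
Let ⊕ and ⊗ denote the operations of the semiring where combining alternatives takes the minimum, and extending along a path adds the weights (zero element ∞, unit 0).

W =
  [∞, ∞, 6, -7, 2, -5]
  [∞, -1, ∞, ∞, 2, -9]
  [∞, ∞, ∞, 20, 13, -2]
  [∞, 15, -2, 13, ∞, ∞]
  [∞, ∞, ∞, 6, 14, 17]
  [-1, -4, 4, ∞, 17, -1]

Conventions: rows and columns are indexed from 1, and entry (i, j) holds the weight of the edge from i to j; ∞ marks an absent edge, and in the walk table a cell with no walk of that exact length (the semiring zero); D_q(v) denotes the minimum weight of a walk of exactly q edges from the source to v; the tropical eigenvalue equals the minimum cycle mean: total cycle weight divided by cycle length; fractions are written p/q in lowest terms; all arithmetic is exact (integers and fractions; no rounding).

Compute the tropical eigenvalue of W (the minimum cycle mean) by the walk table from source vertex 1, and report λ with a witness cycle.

q=0: [0, ∞, ∞, ∞, ∞, ∞]
q=1: [∞, ∞, 6, -7, 2, -5]
q=2: [-6, -9, -9, 6, 12, -6]
q=3: [-7, -10, -2, -13, -7, -18]
q=4: [-19, -22, -15, -14, -8, -19]
q=5: [-20, -23, -16, -26, -20, -31]
q=6: [-32, -35, -28, -27, -21, -32]
Optimal cycle mean attained by: cycle 2->6->2, total (-9) + (-4), length 2.
Answer: λ = -13/2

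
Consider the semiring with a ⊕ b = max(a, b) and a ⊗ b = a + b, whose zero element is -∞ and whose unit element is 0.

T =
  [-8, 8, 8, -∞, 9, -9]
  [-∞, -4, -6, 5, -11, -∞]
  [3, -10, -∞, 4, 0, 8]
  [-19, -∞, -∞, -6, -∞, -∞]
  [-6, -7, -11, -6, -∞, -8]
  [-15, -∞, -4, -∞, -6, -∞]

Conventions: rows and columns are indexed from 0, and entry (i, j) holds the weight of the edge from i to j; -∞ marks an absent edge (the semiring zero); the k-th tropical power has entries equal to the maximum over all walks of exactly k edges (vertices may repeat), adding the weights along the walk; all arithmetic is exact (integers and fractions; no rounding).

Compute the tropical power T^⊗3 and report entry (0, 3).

T^⊗2:
  [11, 4, 2, 13, 8, 16]
  [-3, -8, -10, 1, -6, 2]
  [-5, 11, 11, -2, 12, -6]
  [-25, -11, -11, -12, -10, -28]
  [-8, 2, 2, -2, 3, -3]
  [-1, -7, -7, 0, -4, 4]
T^⊗3:
  [5, 19, 19, 9, 20, 10]
  [-7, 5, 5, -3, 6, -2]
  [14, 7, 5, 16, 11, 19]
  [-8, -15, -17, -6, -11, -3]
  [5, 0, 0, 7, 2, 10]
  [-4, 7, 7, -2, 8, 1]
Key observation: the optimum is the walk 0->1->1->3, with weight 8 + (-4) + 5 = 9.
Optimal value attained by: walk 0->1->1->3.
Answer: (T^⊗3)[0][3] = 9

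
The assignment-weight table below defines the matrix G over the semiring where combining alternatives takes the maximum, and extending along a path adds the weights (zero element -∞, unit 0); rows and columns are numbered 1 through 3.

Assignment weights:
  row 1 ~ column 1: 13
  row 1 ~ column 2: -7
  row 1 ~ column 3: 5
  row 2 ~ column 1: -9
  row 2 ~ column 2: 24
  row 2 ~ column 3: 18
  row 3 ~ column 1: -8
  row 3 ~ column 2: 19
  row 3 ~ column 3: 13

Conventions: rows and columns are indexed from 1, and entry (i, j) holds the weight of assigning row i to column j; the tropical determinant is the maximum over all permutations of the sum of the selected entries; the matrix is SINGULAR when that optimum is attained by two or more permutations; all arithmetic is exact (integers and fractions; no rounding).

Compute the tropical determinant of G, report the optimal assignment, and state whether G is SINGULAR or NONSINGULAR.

σ = (1, 2, 3): 13 + 24 + 13 = 50
σ = (1, 3, 2): 13 + 18 + 19 = 50
σ = (2, 1, 3): (-7) + (-9) + 13 = -3
σ = (2, 3, 1): (-7) + 18 + (-8) = 3
σ = (3, 1, 2): 5 + (-9) + 19 = 15
σ = (3, 2, 1): 5 + 24 + (-8) = 21
Optimal value attained by: σ = (1, 2, 3).
Answer: det⊕(G) = 50; verdict: SINGULAR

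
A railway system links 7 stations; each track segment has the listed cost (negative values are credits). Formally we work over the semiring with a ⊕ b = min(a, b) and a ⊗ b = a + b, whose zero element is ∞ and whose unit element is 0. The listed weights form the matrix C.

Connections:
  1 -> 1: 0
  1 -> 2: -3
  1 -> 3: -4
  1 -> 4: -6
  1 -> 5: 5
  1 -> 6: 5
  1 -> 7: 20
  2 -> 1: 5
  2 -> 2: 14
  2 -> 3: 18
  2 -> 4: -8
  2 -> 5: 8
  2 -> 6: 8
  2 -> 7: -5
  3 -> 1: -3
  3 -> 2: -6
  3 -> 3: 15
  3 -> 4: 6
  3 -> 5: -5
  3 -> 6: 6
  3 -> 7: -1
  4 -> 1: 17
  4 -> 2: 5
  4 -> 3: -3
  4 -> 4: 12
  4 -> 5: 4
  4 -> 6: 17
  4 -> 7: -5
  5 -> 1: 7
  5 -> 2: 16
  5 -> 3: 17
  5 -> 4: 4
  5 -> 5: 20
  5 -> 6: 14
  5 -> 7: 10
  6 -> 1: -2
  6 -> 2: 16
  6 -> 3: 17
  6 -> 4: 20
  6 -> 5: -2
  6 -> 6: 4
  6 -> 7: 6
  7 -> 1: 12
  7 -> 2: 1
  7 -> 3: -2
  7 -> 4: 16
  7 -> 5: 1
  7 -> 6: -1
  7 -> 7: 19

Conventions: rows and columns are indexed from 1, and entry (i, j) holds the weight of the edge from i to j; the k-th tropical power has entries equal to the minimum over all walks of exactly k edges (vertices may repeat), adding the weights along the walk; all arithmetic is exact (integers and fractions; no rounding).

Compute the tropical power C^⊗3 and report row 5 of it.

C^⊗2:
  [-7, -10, -9, -11, -9, 2, -11]
  [5, -4, -11, -1, -4, -6, -13]
  [-3, -6, -7, -14, 0, -2, -11]
  [-6, -9, -7, -3, -8, -6, -4]
  [7, 4, 1, 1, 8, 9, -1]
  [-2, -5, -6, -8, 2, 3, 8]
  [-5, -8, 8, -7, -7, 3, -4]
C^⊗3:
  [-12, -15, -14, -18, -14, -12, -16]
  [-14, -17, -15, -12, -16, -14, -12]
  [-10, -13, -17, -14, -12, -12, -19]
  [-10, -13, -10, -17, -12, -5, -14]
  [-2, -5, -3, -4, -4, -2, -4]
  [-9, -12, -11, -13, -11, 0, -13]
  [-5, -8, -10, -16, -3, -5, -13]
Answer: row 5 of C^⊗3 = [-2, -5, -3, -4, -4, -2, -4]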